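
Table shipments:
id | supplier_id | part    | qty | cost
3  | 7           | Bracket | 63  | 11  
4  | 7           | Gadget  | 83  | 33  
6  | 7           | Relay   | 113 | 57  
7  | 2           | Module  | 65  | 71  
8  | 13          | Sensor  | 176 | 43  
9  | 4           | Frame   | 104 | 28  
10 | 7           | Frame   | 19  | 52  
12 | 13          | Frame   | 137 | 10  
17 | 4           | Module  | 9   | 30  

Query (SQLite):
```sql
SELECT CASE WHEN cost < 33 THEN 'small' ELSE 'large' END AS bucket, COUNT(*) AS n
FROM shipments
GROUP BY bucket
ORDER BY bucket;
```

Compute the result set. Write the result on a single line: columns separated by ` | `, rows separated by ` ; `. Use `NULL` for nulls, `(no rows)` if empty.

Bucket rows by cost < 33 → 'small' else 'large'; count each bucket.

large | 5 ; small | 4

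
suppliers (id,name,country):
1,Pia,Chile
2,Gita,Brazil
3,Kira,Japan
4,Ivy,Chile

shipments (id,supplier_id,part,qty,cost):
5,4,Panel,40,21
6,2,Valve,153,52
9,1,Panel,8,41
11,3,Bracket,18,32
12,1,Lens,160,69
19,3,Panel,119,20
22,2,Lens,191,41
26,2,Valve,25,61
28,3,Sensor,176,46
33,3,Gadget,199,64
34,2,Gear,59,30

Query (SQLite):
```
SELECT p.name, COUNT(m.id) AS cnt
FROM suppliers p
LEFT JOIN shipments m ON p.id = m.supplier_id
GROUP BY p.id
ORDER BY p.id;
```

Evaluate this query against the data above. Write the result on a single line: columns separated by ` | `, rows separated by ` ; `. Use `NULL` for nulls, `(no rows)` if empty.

LEFT JOIN keeps every suppliers row; unmatched ones get NULL for shipments columns.
Group by suppliers.id and compute COUNT(m.id). COUNT(col) of an all-NULL group is 0.
  1: ids {9, 12} → COUNT(m.id)=2
  2: ids {6, 22, 26, 34} → COUNT(m.id)=4
  3: ids {11, 19, 28, 33} → COUNT(m.id)=4
  4: ids {5} → COUNT(m.id)=1

Pia | 2 ; Gita | 4 ; Kira | 4 ; Ivy | 1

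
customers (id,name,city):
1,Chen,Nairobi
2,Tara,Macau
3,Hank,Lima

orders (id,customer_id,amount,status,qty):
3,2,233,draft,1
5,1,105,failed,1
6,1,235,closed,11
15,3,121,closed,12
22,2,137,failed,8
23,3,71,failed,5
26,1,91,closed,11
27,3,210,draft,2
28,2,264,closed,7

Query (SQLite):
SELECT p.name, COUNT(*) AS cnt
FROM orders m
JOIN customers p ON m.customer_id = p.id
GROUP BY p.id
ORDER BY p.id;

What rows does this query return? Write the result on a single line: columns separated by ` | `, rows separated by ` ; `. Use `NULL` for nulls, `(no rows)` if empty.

Join each orders row to its customers via customer_id.
Group joined rows by customers.id; compute COUNT(*) per group.
  1: ids {5, 6, 26} → COUNT(*)=3
  2: ids {3, 22, 28} → COUNT(*)=3
  3: ids {15, 23, 27} → COUNT(*)=3

Chen | 3 ; Tara | 3 ; Hank | 3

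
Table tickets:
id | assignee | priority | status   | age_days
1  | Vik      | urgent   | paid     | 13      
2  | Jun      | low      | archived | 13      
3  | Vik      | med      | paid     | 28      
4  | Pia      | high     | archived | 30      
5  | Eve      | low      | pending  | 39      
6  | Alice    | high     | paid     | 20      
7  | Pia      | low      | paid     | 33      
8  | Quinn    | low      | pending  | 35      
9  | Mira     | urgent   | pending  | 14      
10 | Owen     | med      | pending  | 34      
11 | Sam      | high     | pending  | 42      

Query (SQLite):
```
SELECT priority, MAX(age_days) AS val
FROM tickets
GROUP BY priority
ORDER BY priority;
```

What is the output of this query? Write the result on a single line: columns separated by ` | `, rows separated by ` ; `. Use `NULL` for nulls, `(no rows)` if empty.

high | 42 ; low | 39 ; med | 34 ; urgent | 14

Partition tickets by priority; compute MAX(age_days) within each group.
  high: ids {4, 6, 11} → MAX(age_days)=42
  low: ids {2, 5, 7, 8} → MAX(age_days)=39
  med: ids {3, 10} → MAX(age_days)=34
  urgent: ids {1, 9} → MAX(age_days)=14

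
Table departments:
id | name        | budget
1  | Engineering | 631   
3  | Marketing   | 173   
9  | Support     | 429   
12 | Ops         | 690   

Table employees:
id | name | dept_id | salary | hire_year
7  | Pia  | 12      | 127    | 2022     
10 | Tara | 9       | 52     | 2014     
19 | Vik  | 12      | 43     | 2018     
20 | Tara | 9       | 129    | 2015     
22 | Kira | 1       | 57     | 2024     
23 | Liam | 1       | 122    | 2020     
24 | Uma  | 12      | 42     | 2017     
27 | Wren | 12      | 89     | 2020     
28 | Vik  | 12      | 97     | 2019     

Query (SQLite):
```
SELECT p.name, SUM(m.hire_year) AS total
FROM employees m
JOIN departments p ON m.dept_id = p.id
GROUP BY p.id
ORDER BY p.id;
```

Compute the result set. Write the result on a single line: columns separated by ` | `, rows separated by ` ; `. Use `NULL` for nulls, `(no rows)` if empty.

Join each employees row to its departments via dept_id.
Group joined rows by departments.id; compute SUM(m.hire_year) per group.
  1: ids {22, 23} → SUM(m.hire_year)=4044
  9: ids {10, 20} → SUM(m.hire_year)=4029
  12: ids {7, 19, 24, 27, 28} → SUM(m.hire_year)=10096

Engineering | 4044 ; Support | 4029 ; Ops | 10096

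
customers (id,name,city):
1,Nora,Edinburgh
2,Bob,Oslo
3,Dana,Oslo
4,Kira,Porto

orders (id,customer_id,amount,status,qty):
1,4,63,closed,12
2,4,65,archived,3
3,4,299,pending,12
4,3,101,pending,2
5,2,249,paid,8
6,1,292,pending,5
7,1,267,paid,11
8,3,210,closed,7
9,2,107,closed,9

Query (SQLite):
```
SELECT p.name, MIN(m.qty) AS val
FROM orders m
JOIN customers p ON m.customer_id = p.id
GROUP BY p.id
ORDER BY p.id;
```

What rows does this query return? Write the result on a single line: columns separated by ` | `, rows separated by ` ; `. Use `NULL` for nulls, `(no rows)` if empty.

Join each orders row to its customers via customer_id.
Group joined rows by customers.id; compute MIN(m.qty) per group.
  1: ids {6, 7} → MIN(m.qty)=5
  2: ids {5, 9} → MIN(m.qty)=8
  3: ids {4, 8} → MIN(m.qty)=2
  4: ids {1, 2, 3} → MIN(m.qty)=3

Nora | 5 ; Bob | 8 ; Dana | 2 ; Kira | 3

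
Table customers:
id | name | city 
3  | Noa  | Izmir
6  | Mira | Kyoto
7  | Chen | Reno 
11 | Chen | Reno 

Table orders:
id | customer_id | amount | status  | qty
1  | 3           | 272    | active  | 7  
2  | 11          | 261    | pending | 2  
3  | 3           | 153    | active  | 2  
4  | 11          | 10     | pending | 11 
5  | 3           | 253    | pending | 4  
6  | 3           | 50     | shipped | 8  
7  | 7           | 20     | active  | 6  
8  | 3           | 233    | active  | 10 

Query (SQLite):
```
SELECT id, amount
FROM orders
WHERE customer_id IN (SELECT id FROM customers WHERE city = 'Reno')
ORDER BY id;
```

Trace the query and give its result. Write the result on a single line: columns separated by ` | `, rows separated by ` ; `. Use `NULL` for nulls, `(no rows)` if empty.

2 | 261 ; 4 | 10 ; 7 | 20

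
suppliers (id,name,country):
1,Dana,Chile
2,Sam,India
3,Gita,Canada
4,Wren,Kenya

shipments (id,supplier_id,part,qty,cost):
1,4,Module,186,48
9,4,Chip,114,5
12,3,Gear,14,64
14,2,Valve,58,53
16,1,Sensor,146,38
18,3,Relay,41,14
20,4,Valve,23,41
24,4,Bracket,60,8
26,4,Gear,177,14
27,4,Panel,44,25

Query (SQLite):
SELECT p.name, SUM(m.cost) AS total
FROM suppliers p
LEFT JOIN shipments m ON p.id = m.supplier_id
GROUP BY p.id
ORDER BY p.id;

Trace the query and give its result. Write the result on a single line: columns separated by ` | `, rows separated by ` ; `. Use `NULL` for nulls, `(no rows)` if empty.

LEFT JOIN keeps every suppliers row; unmatched ones get NULL for shipments columns.
Group by suppliers.id and compute SUM(m.cost). SUM over an all-NULL group is NULL.
  1: ids {16} → SUM(m.cost)=38
  2: ids {14} → SUM(m.cost)=53
  3: ids {12, 18} → SUM(m.cost)=78
  4: ids {1, 9, 20, 24, 26, 27} → SUM(m.cost)=141

Dana | 38 ; Sam | 53 ; Gita | 78 ; Wren | 141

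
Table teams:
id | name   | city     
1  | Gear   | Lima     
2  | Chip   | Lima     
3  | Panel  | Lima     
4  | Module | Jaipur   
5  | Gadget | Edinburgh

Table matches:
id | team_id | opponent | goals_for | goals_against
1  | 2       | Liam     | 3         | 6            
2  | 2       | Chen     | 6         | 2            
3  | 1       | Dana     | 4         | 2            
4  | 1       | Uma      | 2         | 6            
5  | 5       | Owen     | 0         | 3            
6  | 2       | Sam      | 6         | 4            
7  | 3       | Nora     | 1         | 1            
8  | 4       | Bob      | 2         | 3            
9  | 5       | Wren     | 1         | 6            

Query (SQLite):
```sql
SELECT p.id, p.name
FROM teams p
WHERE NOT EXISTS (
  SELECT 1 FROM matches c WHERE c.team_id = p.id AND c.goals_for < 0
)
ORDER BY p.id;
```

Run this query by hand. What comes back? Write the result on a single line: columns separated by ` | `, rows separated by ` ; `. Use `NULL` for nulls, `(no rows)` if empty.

1 | Gear ; 2 | Chip ; 3 | Panel ; 4 | Module ; 5 | Gadget

For each teams row, check whether any matches with matching team_id has goals_for < 0.
Keep rows where that is false.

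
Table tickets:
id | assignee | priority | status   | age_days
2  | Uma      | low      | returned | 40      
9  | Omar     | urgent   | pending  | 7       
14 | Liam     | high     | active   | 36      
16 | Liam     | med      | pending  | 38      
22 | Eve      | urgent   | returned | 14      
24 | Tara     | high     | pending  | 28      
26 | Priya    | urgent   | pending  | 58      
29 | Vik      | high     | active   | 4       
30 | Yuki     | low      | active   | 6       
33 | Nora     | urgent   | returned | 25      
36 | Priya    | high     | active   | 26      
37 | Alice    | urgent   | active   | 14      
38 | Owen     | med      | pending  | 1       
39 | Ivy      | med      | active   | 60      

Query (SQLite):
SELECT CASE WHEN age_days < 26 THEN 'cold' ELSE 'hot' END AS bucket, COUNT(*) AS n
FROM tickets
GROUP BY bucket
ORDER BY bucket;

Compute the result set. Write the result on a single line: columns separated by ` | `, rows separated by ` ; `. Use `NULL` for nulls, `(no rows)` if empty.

Bucket rows by age_days < 26 → 'cold' else 'hot'; count each bucket.

cold | 7 ; hot | 7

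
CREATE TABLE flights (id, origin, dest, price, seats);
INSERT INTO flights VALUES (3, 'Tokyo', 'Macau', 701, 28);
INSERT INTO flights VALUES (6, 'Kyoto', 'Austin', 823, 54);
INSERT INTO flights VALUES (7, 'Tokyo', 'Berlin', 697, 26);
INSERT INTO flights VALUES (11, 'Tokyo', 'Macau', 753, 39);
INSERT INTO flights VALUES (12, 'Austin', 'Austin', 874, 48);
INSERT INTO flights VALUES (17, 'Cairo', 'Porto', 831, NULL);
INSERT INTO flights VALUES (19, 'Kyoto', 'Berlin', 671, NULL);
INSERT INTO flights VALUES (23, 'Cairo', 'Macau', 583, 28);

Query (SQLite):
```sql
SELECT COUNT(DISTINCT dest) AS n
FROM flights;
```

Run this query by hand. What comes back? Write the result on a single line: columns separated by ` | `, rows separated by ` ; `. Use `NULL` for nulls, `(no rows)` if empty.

4

Count distinct non-NULL dest values.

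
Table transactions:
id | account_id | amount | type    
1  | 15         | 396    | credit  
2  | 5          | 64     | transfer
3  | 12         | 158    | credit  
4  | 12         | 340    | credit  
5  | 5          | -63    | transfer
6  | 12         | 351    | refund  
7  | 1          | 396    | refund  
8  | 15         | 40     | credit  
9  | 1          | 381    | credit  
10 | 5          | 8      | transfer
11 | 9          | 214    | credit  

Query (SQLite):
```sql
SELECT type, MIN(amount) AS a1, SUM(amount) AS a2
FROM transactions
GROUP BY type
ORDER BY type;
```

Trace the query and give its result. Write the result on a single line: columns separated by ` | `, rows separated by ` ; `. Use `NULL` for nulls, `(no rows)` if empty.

Group transactions by type.
Per group compute: MIN(amount), SUM(amount).
  credit: ids {1, 3, 4, 8, 9, 11} → MIN(amount)=40, SUM(amount)=1529
  refund: ids {6, 7} → MIN(amount)=351, SUM(amount)=747
  transfer: ids {2, 5, 10} → MIN(amount)=-63, SUM(amount)=9

credit | 40 | 1529 ; refund | 351 | 747 ; transfer | -63 | 9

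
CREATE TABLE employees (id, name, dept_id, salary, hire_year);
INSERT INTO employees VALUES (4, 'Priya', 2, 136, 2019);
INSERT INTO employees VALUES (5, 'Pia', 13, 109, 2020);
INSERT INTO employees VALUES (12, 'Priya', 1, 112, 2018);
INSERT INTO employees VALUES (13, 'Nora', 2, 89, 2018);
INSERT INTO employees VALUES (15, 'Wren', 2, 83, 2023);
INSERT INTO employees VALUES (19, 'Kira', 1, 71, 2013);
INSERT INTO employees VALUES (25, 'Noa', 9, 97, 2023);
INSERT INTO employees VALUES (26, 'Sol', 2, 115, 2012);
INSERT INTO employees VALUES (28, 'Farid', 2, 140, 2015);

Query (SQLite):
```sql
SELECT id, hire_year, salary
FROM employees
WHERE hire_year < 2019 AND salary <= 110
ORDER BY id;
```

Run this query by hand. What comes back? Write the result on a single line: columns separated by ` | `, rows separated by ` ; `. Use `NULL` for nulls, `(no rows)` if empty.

13 | 2018 | 89 ; 19 | 2013 | 71

hire_year < 2019: ids {12, 13, 19, 26, 28}
salary <= 110: ids {5, 13, 15, 19, 25}
Combine with AND.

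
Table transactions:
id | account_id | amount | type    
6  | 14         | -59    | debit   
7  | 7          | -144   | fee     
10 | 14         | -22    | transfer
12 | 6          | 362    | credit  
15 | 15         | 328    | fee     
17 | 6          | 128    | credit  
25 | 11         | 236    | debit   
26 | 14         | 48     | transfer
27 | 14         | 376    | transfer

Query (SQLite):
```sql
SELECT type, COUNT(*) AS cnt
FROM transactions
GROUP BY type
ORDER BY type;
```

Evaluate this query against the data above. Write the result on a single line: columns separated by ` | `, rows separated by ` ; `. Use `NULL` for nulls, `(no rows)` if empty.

Partition transactions by type; compute COUNT(*) within each group.
  credit: ids {12, 17} → COUNT(*)=2
  debit: ids {6, 25} → COUNT(*)=2
  fee: ids {7, 15} → COUNT(*)=2
  transfer: ids {10, 26, 27} → COUNT(*)=3

credit | 2 ; debit | 2 ; fee | 2 ; transfer | 3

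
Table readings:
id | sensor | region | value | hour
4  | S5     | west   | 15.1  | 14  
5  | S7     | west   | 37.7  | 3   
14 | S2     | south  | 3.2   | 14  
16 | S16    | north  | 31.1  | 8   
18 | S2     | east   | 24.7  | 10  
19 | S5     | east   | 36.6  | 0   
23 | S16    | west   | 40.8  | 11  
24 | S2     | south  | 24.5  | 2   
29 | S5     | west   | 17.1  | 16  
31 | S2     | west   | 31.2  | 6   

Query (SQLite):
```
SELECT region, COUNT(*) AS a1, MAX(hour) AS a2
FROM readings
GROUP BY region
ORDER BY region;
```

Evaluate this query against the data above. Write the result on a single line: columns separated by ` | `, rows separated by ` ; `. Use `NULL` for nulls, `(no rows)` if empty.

Group readings by region.
Per group compute: COUNT(*), MAX(hour).
  east: ids {18, 19} → COUNT(*)=2, MAX(hour)=10
  north: ids {16} → COUNT(*)=1, MAX(hour)=8
  south: ids {14, 24} → COUNT(*)=2, MAX(hour)=14
  west: ids {4, 5, 23, 29, 31} → COUNT(*)=5, MAX(hour)=16

east | 2 | 10 ; north | 1 | 8 ; south | 2 | 14 ; west | 5 | 16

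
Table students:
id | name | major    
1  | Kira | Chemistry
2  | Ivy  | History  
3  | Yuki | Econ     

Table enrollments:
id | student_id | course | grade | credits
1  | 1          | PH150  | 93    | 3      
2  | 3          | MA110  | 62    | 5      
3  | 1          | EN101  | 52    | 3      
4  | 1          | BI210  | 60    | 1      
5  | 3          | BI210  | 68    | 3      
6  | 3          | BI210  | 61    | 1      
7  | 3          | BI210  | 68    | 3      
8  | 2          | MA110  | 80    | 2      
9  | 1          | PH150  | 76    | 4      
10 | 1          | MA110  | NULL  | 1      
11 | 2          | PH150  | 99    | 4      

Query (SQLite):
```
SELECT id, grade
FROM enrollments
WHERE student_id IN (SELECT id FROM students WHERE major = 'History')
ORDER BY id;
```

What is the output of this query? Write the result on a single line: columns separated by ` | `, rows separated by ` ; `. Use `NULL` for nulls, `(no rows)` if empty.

8 | 80 ; 11 | 99

Inner query: students.id where major = 'History'.
Outer: keep enrollments rows whose student_id is in that set.
Inner query → {2}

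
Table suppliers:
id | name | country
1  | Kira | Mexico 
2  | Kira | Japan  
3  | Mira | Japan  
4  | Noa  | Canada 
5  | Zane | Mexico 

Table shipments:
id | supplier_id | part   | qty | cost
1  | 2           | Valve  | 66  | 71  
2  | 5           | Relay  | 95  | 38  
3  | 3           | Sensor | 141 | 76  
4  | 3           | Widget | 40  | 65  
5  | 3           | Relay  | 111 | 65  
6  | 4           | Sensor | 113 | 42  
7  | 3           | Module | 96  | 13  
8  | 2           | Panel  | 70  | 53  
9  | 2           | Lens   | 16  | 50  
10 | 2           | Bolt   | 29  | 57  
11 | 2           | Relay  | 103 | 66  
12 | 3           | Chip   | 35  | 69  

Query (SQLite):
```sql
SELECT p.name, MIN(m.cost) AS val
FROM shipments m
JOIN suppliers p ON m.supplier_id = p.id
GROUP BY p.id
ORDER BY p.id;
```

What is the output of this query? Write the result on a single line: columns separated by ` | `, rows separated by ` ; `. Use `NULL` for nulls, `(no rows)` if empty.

Kira | 50 ; Mira | 13 ; Noa | 42 ; Zane | 38

Join each shipments row to its suppliers via supplier_id.
Group joined rows by suppliers.id; compute MIN(m.cost) per group.
  2: ids {1, 8, 9, 10, 11} → MIN(m.cost)=50
  3: ids {3, 4, 5, 7, 12} → MIN(m.cost)=13
  4: ids {6} → MIN(m.cost)=42
  5: ids {2} → MIN(m.cost)=38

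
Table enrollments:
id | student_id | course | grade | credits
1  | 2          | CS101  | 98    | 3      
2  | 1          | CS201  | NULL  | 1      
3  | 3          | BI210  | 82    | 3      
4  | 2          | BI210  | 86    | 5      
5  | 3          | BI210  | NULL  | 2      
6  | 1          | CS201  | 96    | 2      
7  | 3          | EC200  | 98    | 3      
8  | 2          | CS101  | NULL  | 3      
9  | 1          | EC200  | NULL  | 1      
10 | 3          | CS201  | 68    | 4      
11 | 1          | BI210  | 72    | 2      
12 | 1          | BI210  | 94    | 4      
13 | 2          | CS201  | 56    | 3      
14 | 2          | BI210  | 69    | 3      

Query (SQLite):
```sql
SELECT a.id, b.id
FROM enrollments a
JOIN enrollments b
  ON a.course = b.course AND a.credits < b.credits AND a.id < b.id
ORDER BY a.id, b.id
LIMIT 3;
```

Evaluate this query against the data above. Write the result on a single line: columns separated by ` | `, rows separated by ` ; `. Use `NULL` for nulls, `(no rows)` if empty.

2 | 6 ; 2 | 10 ; 2 | 13

Pairs (a,b) with same course, a.credits < b.credits, a.id < b.id.
course groups: BI210:{3,4,5,11,12,14} CS101:{1,8} CS201:{2,6,10,13} EC200:{7,9}
Ordered by (a.id, b.id); first 3.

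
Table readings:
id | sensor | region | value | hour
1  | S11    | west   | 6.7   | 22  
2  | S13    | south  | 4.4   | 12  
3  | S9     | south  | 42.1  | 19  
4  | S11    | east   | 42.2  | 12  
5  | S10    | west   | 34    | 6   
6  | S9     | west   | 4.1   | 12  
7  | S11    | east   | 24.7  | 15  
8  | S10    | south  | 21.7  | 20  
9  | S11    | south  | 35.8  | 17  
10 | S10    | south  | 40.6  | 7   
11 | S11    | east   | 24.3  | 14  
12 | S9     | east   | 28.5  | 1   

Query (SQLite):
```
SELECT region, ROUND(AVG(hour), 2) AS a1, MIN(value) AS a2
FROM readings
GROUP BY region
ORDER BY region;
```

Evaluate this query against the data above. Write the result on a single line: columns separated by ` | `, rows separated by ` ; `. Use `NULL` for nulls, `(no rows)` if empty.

Group readings by region.
Per group compute: ROUND(AVG(hour), 2), MIN(value).
  east: ids {4, 7, 11, 12} → ROUND(AVG(hour), 2)=10.5, MIN(value)=24.3
  south: ids {2, 3, 8, 9, 10} → ROUND(AVG(hour), 2)=15, MIN(value)=4.4
  west: ids {1, 5, 6} → ROUND(AVG(hour), 2)=13.33, MIN(value)=4.1

east | 10.5 | 24.3 ; south | 15 | 4.4 ; west | 13.33 | 4.1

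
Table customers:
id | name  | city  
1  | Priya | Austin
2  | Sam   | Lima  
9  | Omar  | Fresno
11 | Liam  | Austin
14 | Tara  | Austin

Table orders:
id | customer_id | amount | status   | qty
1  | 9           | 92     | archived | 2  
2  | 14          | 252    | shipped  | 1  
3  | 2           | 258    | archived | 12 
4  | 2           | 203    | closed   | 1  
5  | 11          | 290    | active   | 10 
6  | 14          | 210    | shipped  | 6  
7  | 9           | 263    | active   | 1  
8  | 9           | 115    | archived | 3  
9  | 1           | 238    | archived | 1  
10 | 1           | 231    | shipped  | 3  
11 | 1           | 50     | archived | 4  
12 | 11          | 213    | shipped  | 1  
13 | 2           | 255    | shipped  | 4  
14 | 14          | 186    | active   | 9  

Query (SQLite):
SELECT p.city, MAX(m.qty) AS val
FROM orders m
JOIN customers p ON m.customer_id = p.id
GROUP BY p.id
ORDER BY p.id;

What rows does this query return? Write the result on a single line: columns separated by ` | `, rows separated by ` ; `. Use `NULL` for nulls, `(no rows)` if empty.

Austin | 4 ; Lima | 12 ; Fresno | 3 ; Austin | 10 ; Austin | 9

Join each orders row to its customers via customer_id.
Group joined rows by customers.id; compute MAX(m.qty) per group.
  1: ids {9, 10, 11} → MAX(m.qty)=4
  2: ids {3, 4, 13} → MAX(m.qty)=12
  9: ids {1, 7, 8} → MAX(m.qty)=3
  11: ids {5, 12} → MAX(m.qty)=10
  14: ids {2, 6, 14} → MAX(m.qty)=9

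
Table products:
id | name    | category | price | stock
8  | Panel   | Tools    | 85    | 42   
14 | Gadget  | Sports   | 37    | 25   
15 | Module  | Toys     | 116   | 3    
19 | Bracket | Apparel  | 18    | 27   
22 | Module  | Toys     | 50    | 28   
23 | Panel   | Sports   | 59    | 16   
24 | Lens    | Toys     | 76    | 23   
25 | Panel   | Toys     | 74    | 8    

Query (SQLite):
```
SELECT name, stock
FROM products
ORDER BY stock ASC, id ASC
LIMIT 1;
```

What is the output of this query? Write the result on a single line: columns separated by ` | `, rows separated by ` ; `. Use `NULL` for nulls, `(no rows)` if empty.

Sort by stock asc, tiebreak id asc: (3, id=15), (8, id=25), (16, id=23), (23, id=24) …. Take first 1.

Module | 3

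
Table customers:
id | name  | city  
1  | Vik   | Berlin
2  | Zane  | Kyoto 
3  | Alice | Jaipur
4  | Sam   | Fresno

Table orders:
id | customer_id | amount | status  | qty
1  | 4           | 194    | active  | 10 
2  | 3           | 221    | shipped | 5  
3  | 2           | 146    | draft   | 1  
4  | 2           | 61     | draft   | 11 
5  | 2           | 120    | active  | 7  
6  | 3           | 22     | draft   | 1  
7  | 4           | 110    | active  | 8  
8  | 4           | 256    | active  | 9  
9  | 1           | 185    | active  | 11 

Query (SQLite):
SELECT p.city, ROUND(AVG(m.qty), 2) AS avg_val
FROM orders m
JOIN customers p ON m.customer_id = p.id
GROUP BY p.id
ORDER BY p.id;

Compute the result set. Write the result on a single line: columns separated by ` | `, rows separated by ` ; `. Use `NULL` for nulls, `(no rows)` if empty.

Berlin | 11 ; Kyoto | 6.33 ; Jaipur | 3 ; Fresno | 9

Join each orders row to its customers via customer_id.
Group joined rows by customers.id; compute ROUND(AVG(m.qty), 2) per group.
  1: ids {9} → ROUND(AVG(m.qty), 2)=11
  2: ids {3, 4, 5} → ROUND(AVG(m.qty), 2)=6.33
  3: ids {2, 6} → ROUND(AVG(m.qty), 2)=3
  4: ids {1, 7, 8} → ROUND(AVG(m.qty), 2)=9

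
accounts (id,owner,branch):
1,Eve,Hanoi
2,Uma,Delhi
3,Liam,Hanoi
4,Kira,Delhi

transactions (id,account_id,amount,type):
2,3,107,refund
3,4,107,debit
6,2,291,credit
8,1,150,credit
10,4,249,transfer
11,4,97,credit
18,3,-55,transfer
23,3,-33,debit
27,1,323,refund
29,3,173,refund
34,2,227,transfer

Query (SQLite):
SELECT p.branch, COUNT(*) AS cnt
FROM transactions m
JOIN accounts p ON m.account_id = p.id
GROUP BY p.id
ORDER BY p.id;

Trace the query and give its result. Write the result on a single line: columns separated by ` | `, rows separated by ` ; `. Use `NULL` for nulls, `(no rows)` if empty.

Join each transactions row to its accounts via account_id.
Group joined rows by accounts.id; compute COUNT(*) per group.
  1: ids {8, 27} → COUNT(*)=2
  2: ids {6, 34} → COUNT(*)=2
  3: ids {2, 18, 23, 29} → COUNT(*)=4
  4: ids {3, 10, 11} → COUNT(*)=3

Hanoi | 2 ; Delhi | 2 ; Hanoi | 4 ; Delhi | 3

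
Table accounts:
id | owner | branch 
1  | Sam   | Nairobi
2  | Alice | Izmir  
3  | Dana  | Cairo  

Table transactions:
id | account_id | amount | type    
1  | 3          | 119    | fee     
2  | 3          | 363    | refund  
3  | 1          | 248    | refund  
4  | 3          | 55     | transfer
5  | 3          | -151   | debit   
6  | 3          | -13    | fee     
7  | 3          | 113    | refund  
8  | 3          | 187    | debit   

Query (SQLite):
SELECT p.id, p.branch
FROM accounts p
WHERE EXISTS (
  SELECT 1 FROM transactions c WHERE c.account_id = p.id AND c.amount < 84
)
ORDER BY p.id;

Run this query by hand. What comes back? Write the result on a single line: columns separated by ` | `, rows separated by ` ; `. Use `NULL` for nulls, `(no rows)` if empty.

For each accounts row, check whether any transactions with matching account_id has amount < 84.
Keep rows where that is true.

3 | Cairo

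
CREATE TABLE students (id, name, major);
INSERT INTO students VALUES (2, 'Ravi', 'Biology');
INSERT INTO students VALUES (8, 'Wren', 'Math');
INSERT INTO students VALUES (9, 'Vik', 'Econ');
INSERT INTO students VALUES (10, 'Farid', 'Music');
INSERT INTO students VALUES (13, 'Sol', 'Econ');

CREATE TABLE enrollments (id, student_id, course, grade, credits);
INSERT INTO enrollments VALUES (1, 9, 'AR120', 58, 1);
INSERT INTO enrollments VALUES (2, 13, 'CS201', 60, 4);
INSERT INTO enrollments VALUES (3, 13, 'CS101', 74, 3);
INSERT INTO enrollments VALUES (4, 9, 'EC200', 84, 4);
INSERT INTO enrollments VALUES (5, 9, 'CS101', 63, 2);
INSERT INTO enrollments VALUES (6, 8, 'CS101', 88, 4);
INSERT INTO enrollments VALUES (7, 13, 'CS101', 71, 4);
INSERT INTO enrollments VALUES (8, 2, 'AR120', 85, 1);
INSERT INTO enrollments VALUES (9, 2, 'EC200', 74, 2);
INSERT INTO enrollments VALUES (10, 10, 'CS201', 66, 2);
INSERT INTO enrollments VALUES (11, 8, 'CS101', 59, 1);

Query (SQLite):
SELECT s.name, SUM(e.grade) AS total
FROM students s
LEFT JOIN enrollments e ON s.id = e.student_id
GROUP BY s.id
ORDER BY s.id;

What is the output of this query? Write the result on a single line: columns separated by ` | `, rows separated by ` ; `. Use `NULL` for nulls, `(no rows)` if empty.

LEFT JOIN keeps every students row; unmatched ones get NULL for enrollments columns.
Group by students.id and compute SUM(e.grade). SUM over an all-NULL group is NULL.
  2: ids {8, 9} → SUM(e.grade)=159
  8: ids {6, 11} → SUM(e.grade)=147
  9: ids {1, 4, 5} → SUM(e.grade)=205
  10: ids {10} → SUM(e.grade)=66
  13: ids {2, 3, 7} → SUM(e.grade)=205

Ravi | 159 ; Wren | 147 ; Vik | 205 ; Farid | 66 ; Sol | 205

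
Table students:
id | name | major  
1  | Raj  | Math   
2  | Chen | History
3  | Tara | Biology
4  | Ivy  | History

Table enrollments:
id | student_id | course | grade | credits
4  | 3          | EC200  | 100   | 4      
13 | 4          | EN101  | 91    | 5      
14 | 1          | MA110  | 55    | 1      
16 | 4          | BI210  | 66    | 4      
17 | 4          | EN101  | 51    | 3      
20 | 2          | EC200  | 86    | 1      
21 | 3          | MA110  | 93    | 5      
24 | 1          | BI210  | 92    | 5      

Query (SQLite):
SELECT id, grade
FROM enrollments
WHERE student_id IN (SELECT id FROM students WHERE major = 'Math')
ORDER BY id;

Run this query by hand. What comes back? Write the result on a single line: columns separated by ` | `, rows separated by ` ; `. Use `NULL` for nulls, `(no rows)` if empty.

Inner query: students.id where major = 'Math'.
Outer: keep enrollments rows whose student_id is in that set.
Inner query → {1}

14 | 55 ; 24 | 92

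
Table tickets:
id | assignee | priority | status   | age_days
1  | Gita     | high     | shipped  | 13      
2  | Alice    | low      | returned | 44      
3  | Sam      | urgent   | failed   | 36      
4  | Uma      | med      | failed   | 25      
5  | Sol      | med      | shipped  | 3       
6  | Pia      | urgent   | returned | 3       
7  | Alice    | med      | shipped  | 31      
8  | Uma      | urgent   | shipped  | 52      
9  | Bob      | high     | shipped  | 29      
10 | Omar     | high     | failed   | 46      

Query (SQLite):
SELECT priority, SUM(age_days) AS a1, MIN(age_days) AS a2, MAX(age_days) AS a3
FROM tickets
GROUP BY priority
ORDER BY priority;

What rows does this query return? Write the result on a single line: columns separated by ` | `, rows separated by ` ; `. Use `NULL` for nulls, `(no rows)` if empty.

high | 88 | 13 | 46 ; low | 44 | 44 | 44 ; med | 59 | 3 | 31 ; urgent | 91 | 3 | 52

Group tickets by priority.
Per group compute: SUM(age_days), MIN(age_days), MAX(age_days).
  high: ids {1, 9, 10} → SUM(age_days)=88, MIN(age_days)=13, MAX(age_days)=46
  low: ids {2} → SUM(age_days)=44, MIN(age_days)=44, MAX(age_days)=44
  med: ids {4, 5, 7} → SUM(age_days)=59, MIN(age_days)=3, MAX(age_days)=31
  urgent: ids {3, 6, 8} → SUM(age_days)=91, MIN(age_days)=3, MAX(age_days)=52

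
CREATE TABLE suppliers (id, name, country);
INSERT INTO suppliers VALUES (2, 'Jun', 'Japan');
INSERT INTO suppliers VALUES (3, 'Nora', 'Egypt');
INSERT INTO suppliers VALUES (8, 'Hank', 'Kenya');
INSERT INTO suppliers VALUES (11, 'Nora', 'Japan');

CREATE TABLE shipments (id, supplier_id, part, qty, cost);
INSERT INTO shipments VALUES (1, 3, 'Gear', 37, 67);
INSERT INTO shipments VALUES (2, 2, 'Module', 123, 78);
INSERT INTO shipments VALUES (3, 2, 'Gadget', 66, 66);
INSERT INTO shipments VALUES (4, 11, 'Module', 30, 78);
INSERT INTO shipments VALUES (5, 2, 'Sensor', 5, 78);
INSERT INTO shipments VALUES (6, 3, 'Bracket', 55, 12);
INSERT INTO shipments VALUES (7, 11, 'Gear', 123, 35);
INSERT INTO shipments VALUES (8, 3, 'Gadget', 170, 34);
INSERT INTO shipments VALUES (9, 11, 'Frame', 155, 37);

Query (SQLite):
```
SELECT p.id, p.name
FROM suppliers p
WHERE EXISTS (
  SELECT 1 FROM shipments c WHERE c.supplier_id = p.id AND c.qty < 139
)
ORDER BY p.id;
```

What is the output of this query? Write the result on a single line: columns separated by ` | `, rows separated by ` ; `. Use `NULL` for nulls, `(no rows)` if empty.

2 | Jun ; 3 | Nora ; 11 | Nora

For each suppliers row, check whether any shipments with matching supplier_id has qty < 139.
Keep rows where that is true.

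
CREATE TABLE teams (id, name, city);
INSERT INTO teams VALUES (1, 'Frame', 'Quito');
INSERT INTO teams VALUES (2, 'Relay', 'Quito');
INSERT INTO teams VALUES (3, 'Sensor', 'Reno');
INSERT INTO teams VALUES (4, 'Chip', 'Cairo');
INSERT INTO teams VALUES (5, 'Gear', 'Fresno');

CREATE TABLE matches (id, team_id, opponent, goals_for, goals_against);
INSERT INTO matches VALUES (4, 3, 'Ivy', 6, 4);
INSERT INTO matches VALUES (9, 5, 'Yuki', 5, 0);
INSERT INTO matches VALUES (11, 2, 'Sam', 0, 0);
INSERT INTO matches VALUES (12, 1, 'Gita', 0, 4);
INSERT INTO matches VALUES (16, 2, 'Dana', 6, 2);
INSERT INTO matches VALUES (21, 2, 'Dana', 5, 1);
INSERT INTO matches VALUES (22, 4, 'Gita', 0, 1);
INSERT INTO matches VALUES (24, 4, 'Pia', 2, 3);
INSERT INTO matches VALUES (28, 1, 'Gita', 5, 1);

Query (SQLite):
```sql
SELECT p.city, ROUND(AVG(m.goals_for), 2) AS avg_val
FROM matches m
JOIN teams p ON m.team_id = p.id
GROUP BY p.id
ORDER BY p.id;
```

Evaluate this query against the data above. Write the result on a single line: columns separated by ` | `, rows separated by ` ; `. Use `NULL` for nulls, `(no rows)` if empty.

Quito | 2.5 ; Quito | 3.67 ; Reno | 6 ; Cairo | 1 ; Fresno | 5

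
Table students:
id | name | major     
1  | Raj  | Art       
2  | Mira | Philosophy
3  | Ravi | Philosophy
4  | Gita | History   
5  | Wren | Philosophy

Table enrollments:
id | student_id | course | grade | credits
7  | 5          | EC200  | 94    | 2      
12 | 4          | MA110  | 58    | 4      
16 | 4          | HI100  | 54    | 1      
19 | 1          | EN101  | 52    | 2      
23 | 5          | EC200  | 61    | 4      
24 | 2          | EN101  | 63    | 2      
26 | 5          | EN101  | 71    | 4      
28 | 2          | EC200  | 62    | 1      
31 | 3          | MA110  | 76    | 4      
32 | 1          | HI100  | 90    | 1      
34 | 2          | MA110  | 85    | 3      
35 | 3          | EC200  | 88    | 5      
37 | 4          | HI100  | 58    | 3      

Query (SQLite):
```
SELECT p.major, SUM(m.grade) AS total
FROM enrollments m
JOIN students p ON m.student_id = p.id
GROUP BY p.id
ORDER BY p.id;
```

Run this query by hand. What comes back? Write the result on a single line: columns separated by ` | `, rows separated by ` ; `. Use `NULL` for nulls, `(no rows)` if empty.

Art | 142 ; Philosophy | 210 ; Philosophy | 164 ; History | 170 ; Philosophy | 226

Join each enrollments row to its students via student_id.
Group joined rows by students.id; compute SUM(m.grade) per group.
  1: ids {19, 32} → SUM(m.grade)=142
  2: ids {24, 28, 34} → SUM(m.grade)=210
  3: ids {31, 35} → SUM(m.grade)=164
  4: ids {12, 16, 37} → SUM(m.grade)=170
  5: ids {7, 23, 26} → SUM(m.grade)=226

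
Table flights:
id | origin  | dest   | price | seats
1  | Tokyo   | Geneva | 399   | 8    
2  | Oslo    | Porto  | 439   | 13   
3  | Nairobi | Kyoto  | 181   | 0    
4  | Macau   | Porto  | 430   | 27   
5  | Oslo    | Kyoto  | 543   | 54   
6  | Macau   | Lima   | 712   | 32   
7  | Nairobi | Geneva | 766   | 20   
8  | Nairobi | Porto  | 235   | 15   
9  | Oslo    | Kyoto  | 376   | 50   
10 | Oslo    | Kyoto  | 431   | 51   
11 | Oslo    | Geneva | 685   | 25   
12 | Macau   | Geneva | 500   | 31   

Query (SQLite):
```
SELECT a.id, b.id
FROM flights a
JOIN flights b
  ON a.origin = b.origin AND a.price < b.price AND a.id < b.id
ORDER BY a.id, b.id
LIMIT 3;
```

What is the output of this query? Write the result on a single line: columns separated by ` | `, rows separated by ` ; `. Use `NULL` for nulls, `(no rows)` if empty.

Pairs (a,b) with same origin, a.price < b.price, a.id < b.id.
origin groups: Macau:{4,6,12} Nairobi:{3,7,8} Oslo:{2,5,9,10,11} Tokyo:{1}
Ordered by (a.id, b.id); first 3.

2 | 5 ; 2 | 11 ; 3 | 7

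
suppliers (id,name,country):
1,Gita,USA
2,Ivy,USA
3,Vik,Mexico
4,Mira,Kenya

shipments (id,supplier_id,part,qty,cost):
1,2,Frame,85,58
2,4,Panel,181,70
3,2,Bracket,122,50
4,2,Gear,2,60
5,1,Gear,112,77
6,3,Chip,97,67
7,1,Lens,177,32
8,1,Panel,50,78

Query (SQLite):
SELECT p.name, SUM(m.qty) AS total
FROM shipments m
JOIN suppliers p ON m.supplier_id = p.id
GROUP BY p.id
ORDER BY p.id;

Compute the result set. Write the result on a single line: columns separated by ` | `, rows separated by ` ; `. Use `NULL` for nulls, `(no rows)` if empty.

Gita | 339 ; Ivy | 209 ; Vik | 97 ; Mira | 181

Join each shipments row to its suppliers via supplier_id.
Group joined rows by suppliers.id; compute SUM(m.qty) per group.
  1: ids {5, 7, 8} → SUM(m.qty)=339
  2: ids {1, 3, 4} → SUM(m.qty)=209
  3: ids {6} → SUM(m.qty)=97
  4: ids {2} → SUM(m.qty)=181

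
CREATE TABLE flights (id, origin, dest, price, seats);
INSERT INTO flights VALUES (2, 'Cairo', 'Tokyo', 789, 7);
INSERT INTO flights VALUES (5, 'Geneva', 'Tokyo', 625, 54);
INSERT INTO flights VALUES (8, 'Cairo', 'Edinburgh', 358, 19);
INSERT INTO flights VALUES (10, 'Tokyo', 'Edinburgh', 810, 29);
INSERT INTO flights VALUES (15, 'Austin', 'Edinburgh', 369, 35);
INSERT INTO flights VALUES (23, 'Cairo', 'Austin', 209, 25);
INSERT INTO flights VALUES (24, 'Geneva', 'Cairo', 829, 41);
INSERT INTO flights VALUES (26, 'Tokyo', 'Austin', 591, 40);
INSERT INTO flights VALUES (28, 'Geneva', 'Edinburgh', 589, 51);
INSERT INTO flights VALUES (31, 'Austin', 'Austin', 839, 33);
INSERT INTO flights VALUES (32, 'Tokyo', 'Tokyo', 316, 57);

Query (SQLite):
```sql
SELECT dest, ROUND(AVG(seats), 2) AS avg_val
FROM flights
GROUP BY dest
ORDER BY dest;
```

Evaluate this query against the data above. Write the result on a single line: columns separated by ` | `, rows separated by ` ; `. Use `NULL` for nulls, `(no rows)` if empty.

Partition flights by dest; compute ROUND(AVG(seats), 2) within each group.
  Austin: ids {23, 26, 31} → ROUND(AVG(seats), 2)=32.67
  Cairo: ids {24} → ROUND(AVG(seats), 2)=41
  Edinburgh: ids {8, 10, 15, 28} → ROUND(AVG(seats), 2)=33.5
  Tokyo: ids {2, 5, 32} → ROUND(AVG(seats), 2)=39.33

Austin | 32.67 ; Cairo | 41 ; Edinburgh | 33.5 ; Tokyo | 39.33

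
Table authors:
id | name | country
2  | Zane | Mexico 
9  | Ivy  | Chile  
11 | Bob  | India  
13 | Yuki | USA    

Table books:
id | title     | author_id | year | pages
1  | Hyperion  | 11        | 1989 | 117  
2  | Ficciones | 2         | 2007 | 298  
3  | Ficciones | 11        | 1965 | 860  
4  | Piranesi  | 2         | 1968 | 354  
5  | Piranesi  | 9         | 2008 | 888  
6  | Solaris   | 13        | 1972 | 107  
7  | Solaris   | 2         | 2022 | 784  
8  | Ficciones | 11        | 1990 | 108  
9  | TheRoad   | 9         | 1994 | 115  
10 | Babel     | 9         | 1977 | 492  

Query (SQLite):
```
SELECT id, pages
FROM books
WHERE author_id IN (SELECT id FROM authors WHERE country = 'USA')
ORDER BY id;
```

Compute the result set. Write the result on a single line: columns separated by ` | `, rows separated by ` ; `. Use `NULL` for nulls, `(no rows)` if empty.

Inner query: authors.id where country = 'USA'.
Outer: keep books rows whose author_id is in that set.
Inner query → {13}

6 | 107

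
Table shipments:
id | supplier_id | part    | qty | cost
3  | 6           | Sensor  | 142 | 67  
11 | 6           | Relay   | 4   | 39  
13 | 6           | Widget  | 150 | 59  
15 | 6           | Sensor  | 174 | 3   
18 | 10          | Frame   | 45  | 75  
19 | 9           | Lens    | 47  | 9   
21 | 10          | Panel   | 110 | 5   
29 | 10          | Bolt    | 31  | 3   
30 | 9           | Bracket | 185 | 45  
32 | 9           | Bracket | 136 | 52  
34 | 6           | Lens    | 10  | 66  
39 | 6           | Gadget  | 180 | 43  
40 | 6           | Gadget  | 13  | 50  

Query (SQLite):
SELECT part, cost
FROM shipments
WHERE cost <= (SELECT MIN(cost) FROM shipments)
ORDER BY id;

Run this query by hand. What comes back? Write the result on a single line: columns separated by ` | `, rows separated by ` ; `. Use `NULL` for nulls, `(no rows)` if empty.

Sensor | 3 ; Bolt | 3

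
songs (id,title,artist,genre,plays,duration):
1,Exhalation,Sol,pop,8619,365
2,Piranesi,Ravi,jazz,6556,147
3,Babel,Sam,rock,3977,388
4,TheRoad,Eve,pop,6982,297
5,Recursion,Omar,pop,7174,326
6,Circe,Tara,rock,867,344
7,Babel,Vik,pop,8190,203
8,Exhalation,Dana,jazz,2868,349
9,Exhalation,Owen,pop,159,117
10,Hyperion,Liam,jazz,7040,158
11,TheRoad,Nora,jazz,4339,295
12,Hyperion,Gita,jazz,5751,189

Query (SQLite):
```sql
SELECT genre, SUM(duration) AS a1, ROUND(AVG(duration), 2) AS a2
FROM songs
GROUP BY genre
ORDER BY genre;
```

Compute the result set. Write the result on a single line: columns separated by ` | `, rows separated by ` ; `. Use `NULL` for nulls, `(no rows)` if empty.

jazz | 1138 | 227.6 ; pop | 1308 | 261.6 ; rock | 732 | 366

Group songs by genre.
Per group compute: SUM(duration), ROUND(AVG(duration), 2).
  jazz: ids {2, 8, 10, 11, 12} → SUM(duration)=1138, ROUND(AVG(duration), 2)=227.6
  pop: ids {1, 4, 5, 7, 9} → SUM(duration)=1308, ROUND(AVG(duration), 2)=261.6
  rock: ids {3, 6} → SUM(duration)=732, ROUND(AVG(duration), 2)=366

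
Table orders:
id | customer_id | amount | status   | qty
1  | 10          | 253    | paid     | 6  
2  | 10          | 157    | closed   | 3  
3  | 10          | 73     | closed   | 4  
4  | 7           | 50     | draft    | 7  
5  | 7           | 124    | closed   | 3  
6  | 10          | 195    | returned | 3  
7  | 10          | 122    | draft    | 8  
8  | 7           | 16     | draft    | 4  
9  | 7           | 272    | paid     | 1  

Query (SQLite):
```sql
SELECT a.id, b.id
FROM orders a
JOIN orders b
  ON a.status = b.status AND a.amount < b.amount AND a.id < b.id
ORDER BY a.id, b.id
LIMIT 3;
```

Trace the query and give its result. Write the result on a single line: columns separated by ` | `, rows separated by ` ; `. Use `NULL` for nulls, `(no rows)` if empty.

Pairs (a,b) with same status, a.amount < b.amount, a.id < b.id.
status groups: closed:{2,3,5} draft:{4,7,8} paid:{1,9} returned:{6}
Ordered by (a.id, b.id); first 3.

1 | 9 ; 3 | 5 ; 4 | 7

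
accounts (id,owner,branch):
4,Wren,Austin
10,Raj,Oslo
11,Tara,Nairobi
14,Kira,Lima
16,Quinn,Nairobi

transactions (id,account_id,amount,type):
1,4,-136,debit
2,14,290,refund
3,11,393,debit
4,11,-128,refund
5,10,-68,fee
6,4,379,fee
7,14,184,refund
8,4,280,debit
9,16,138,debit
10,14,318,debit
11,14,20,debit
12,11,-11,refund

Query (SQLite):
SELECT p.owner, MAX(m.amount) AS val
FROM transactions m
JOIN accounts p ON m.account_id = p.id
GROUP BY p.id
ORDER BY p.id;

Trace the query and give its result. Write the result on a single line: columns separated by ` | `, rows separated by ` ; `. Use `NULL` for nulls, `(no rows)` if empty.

Wren | 379 ; Raj | -68 ; Tara | 393 ; Kira | 318 ; Quinn | 138

Join each transactions row to its accounts via account_id.
Group joined rows by accounts.id; compute MAX(m.amount) per group.
  4: ids {1, 6, 8} → MAX(m.amount)=379
  10: ids {5} → MAX(m.amount)=-68
  11: ids {3, 4, 12} → MAX(m.amount)=393
  14: ids {2, 7, 10, 11} → MAX(m.amount)=318
  16: ids {9} → MAX(m.amount)=138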